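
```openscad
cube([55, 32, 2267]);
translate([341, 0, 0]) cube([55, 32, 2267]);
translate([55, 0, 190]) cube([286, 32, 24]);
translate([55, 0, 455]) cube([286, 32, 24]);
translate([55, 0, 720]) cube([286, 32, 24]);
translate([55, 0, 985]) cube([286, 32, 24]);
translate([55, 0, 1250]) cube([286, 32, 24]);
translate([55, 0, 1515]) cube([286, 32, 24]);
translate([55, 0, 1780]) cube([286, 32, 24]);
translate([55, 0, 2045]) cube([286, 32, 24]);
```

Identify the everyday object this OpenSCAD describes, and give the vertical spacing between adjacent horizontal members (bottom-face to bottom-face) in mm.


A ladder. The rung spacing is 265 mm.

Two tall 55×32 posts with 8 short bars between them — a ladder. Adjacent rungs sit at z = 190 and z = 455, so the spacing is 455 − 190 = 265 mm.


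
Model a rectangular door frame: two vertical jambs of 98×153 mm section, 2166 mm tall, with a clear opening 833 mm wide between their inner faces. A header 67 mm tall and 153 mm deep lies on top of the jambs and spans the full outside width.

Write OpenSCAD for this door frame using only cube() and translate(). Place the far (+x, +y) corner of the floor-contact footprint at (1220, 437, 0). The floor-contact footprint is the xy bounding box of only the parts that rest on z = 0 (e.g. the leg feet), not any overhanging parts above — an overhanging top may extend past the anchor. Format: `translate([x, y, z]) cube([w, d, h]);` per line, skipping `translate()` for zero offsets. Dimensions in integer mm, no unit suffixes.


translate([191, 284, 0]) cube([98, 153, 2166]);
translate([1122, 284, 0]) cube([98, 153, 2166]);
translate([191, 284, 2166]) cube([1029, 153, 67]);


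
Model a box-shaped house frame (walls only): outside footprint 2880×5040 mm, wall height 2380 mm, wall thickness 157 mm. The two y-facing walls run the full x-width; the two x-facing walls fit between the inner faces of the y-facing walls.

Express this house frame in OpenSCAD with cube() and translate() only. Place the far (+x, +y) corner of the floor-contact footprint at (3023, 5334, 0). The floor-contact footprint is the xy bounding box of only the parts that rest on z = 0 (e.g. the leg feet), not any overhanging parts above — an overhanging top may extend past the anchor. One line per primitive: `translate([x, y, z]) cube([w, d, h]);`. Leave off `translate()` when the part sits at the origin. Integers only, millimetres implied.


translate([143, 294, 0]) cube([2880, 157, 2380]);
translate([143, 5177, 0]) cube([2880, 157, 2380]);
translate([143, 451, 0]) cube([157, 4726, 2380]);
translate([2866, 451, 0]) cube([157, 4726, 2380]);


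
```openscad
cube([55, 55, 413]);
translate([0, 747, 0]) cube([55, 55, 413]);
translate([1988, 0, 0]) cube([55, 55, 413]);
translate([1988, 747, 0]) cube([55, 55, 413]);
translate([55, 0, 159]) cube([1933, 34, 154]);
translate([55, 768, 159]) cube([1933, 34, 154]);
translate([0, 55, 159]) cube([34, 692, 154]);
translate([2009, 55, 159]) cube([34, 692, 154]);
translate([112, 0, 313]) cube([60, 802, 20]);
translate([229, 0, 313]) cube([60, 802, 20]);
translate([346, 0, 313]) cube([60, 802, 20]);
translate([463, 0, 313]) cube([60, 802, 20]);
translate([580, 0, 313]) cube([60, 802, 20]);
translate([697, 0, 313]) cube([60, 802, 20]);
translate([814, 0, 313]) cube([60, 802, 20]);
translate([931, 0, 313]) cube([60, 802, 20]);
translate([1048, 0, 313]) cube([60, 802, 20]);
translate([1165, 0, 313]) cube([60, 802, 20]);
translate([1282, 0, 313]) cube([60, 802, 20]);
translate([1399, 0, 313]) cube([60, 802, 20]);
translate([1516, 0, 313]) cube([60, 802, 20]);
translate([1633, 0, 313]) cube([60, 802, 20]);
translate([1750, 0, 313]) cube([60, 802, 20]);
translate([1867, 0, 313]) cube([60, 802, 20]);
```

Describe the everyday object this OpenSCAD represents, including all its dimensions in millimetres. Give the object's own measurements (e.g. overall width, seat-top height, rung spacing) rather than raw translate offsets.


A bed frame 2043 mm long (x) by 802 mm wide (y). Four 55×55 mm corner posts, 413 mm tall, at the corners of the footprint. Four rails of 34 mm thickness and 154 mm height run between adjacent posts with their undersides at z = 159 mm, their outer faces flush with the outside of the frame (the two x-running rails run between the posts' inner faces; the two y-running rails run between the posts' inner faces). 16 slats, each 60 mm wide (x) and 20 mm thick, lie across the top of the two x-running rails, running the full 802 mm width of the frame in y; along x they sit between the end posts with a 57 mm gap after the −x posts and between neighbouring slats, leaving 61 mm before the +x posts.


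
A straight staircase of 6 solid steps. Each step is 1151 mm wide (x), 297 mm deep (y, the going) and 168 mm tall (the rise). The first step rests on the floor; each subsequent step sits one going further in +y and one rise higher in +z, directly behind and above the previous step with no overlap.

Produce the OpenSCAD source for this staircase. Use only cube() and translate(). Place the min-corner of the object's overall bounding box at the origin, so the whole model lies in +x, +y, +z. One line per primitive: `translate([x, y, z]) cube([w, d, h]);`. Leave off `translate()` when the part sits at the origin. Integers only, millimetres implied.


cube([1151, 297, 168]);
translate([0, 297, 168]) cube([1151, 297, 168]);
translate([0, 594, 336]) cube([1151, 297, 168]);
translate([0, 891, 504]) cube([1151, 297, 168]);
translate([0, 1188, 672]) cube([1151, 297, 168]);
translate([0, 1485, 840]) cube([1151, 297, 168]);


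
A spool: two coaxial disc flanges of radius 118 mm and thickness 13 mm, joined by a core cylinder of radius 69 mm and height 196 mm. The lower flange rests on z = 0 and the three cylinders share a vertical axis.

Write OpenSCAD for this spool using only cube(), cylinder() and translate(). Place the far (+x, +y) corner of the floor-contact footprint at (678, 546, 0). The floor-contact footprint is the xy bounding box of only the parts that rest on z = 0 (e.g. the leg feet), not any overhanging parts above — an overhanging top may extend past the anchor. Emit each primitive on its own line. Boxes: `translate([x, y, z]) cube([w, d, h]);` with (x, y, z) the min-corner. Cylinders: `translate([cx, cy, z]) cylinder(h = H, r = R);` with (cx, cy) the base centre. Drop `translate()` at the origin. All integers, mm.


translate([560, 428, 0]) cylinder(h = 13, r = 118);
translate([560, 428, 13]) cylinder(h = 196, r = 69);
translate([560, 428, 209]) cylinder(h = 13, r = 118);


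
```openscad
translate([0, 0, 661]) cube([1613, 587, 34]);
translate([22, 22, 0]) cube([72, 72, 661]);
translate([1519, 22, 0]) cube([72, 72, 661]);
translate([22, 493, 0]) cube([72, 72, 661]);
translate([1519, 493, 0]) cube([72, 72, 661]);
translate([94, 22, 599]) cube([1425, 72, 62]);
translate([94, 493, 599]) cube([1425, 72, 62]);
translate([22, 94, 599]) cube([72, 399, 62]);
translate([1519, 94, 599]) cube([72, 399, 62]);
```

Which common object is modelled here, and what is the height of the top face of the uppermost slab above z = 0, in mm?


A table. The table height is 695 mm.

A 1613×587×34 slab sits at z = 661 on four 72 mm square posts — a table. The top surface is at 661 + 34 = 695 mm.


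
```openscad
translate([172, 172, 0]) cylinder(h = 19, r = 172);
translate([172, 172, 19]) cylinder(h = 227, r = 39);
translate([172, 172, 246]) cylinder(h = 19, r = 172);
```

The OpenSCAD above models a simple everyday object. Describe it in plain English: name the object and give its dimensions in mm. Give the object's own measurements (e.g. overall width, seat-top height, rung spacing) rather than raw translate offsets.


A spool: two coaxial disc flanges of radius 172 mm and thickness 19 mm, joined by a core cylinder of radius 39 mm and height 227 mm. The lower flange rests on z = 0 and the three cylinders share a vertical axis.


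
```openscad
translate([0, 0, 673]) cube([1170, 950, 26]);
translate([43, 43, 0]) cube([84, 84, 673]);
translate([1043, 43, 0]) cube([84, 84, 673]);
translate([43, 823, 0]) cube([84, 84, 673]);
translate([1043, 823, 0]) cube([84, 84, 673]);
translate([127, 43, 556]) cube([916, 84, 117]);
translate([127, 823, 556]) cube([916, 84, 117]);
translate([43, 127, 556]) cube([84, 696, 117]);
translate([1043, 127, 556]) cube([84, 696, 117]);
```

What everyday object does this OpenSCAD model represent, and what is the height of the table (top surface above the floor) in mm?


A table. The table height is 699 mm.

A 1170×950×26 slab sits at z = 673 on four 84 mm square posts — a table. The top surface is at 673 + 26 = 699 mm.


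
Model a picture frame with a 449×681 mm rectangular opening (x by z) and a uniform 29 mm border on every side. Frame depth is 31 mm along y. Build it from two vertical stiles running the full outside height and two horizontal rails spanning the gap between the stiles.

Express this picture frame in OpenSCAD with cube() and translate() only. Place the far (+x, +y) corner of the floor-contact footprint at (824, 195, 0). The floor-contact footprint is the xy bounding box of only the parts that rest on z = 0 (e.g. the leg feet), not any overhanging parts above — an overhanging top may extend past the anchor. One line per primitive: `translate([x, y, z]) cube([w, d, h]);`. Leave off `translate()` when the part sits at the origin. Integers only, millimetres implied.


translate([317, 164, 0]) cube([29, 31, 739]);
translate([795, 164, 0]) cube([29, 31, 739]);
translate([346, 164, 0]) cube([449, 31, 29]);
translate([346, 164, 710]) cube([449, 31, 29]);


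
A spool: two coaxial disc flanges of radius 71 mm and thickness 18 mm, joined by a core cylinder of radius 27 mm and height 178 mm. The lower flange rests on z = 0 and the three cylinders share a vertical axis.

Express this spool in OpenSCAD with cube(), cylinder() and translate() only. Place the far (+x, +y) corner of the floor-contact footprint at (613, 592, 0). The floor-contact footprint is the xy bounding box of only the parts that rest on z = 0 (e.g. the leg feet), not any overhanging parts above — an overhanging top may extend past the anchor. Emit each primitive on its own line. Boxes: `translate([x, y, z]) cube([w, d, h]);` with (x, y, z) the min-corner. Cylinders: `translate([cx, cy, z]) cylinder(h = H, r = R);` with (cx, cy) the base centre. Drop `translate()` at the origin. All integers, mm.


translate([542, 521, 0]) cylinder(h = 18, r = 71);
translate([542, 521, 18]) cylinder(h = 178, r = 27);
translate([542, 521, 196]) cylinder(h = 18, r = 71);


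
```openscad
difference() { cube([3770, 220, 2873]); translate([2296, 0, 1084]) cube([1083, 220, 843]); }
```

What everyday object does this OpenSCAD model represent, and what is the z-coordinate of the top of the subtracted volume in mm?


A wall with a window opening. The window head height is 1927 mm.

A wall with a rectangular opening subtracted — a window. Sill at z = 1084, opening 843 mm tall, so the head is at 1084 + 843 = 1927 mm.


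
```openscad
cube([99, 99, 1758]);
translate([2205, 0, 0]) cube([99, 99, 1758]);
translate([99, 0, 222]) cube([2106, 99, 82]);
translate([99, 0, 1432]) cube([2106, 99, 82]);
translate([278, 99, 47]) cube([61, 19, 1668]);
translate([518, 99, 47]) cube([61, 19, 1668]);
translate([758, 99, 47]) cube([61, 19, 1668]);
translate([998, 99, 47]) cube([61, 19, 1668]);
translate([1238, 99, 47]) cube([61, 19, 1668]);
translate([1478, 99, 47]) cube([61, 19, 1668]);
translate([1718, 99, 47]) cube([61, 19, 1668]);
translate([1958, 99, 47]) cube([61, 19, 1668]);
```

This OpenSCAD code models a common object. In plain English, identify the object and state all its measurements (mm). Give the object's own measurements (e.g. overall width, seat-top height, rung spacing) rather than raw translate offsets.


A fence section. Two 99×99 mm posts, 1758 mm tall, stand on the floor with a clear span of 2106 mm between their inner faces. Two horizontal rails of 99×82 mm section span the gap between the posts with their undersides at z = 222 mm and z = 1432 mm, flush with the posts' −y face. 8 pickets, each 61 mm wide, 19 mm thick and 1668 mm tall, are fixed to the +y face of the rails with their bottoms at z = 47 mm, spaced across the span with a 179 mm gap after the −x post and between neighbouring pickets, with 186 mm left before the +x post.


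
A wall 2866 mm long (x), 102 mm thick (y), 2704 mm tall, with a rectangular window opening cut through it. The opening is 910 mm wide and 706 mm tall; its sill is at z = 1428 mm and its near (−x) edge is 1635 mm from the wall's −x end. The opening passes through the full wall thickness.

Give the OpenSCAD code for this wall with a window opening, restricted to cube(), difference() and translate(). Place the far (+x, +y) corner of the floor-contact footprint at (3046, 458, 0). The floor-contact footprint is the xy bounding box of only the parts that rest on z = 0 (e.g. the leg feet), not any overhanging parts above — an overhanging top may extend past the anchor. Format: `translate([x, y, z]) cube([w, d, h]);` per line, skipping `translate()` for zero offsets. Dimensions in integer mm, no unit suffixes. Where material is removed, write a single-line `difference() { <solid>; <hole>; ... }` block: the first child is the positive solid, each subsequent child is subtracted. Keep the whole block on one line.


difference() { translate([180, 356, 0]) cube([2866, 102, 2704]); translate([1815, 356, 1428]) cube([910, 102, 706]); }


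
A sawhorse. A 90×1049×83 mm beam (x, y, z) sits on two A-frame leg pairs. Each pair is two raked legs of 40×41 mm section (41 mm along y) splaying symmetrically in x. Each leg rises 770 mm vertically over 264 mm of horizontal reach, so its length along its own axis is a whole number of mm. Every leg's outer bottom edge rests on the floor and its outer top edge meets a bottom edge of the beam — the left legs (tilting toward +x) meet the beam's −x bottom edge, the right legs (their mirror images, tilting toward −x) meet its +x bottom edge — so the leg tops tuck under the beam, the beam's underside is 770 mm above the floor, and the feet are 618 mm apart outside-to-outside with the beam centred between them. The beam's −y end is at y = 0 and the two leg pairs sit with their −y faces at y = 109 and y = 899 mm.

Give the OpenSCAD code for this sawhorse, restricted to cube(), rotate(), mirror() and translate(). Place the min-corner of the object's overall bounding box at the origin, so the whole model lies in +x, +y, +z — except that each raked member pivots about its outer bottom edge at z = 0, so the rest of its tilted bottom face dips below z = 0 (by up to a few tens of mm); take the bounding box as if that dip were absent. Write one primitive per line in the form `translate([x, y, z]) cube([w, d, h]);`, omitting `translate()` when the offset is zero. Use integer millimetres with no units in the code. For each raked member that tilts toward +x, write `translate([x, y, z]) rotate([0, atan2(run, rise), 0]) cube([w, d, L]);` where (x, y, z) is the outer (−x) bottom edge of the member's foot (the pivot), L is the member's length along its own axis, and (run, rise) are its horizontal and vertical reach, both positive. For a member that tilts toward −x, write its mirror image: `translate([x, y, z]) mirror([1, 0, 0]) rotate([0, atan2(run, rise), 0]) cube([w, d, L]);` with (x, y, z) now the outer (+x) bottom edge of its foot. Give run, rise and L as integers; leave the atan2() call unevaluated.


translate([264, 0, 770]) cube([90, 1049, 83]);
translate([0, 109, 0]) rotate([0, atan2(264, 770), 0]) cube([40, 41, 814]);
translate([618, 109, 0]) mirror([1, 0, 0]) rotate([0, atan2(264, 770), 0]) cube([40, 41, 814]);
translate([0, 899, 0]) rotate([0, atan2(264, 770), 0]) cube([40, 41, 814]);
translate([618, 899, 0]) mirror([1, 0, 0]) rotate([0, atan2(264, 770), 0]) cube([40, 41, 814]);


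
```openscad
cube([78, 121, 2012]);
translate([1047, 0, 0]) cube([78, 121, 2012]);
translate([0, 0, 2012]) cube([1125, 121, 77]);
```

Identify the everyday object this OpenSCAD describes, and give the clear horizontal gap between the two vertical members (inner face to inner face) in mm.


A door frame. The clear opening width is 969 mm.

Two 2012 mm tall posts with a header on top — a door frame. The left jamb is 78 mm wide at x = 0; the right jamb starts at x = 1047. The clear opening is 1047 − 78 = 969 mm.


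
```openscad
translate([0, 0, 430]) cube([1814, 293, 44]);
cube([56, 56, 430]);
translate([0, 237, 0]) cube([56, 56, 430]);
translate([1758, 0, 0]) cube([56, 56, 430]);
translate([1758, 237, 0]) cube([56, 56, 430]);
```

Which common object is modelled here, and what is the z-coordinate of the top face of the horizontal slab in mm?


A bench. The seat-top height is 474 mm.

A long slab on four corner posts — a bench. The slab sits at z = 430 with thickness 44, so the top is 430 + 44 = 474 mm.


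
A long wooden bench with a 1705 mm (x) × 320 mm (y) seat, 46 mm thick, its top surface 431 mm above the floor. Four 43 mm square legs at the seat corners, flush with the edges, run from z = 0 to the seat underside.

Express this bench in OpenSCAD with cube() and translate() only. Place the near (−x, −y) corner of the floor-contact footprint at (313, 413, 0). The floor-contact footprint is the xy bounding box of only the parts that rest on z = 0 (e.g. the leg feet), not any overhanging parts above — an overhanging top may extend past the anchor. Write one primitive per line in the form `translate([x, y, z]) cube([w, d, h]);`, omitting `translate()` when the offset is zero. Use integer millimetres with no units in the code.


// leg_h = 431 − 46 = 385
translate([313, 413, 385]) cube([1705, 320, 46]);
translate([313, 413, 0]) cube([43, 43, 385]);
translate([313, 690, 0]) cube([43, 43, 385]);
translate([1975, 413, 0]) cube([43, 43, 385]);
translate([1975, 690, 0]) cube([43, 43, 385]);


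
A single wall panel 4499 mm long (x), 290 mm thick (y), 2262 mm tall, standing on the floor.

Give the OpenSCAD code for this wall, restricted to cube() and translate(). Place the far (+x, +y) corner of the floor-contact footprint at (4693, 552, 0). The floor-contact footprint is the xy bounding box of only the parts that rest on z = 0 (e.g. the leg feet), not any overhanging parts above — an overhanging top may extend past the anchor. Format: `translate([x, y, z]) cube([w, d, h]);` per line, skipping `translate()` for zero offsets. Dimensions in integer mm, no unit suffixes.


translate([194, 262, 0]) cube([4499, 290, 2262]);


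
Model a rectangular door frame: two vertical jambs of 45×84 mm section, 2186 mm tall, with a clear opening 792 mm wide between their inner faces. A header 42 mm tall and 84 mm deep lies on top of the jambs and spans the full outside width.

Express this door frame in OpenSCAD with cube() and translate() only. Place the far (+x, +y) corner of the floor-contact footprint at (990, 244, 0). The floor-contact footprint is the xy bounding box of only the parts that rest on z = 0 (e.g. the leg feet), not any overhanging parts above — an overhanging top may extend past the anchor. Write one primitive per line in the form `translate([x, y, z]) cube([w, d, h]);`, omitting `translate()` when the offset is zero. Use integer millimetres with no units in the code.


translate([108, 160, 0]) cube([45, 84, 2186]);
translate([945, 160, 0]) cube([45, 84, 2186]);
translate([108, 160, 2186]) cube([882, 84, 42]);


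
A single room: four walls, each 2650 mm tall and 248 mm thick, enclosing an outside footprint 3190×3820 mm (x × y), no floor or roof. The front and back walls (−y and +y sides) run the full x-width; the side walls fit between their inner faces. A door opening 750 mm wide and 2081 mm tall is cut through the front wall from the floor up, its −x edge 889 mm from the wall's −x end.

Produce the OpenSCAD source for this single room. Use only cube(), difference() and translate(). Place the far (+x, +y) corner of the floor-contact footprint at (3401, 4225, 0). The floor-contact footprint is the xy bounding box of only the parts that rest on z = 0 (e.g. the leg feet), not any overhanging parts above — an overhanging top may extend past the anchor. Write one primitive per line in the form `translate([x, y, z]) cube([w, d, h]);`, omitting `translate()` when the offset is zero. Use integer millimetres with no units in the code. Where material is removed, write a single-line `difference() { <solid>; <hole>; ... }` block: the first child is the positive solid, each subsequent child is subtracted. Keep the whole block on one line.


difference() { translate([211, 405, 0]) cube([3190, 248, 2650]); translate([1100, 405, 0]) cube([750, 248, 2081]); }
translate([211, 3977, 0]) cube([3190, 248, 2650]);
translate([211, 653, 0]) cube([248, 3324, 2650]);
translate([3153, 653, 0]) cube([248, 3324, 2650]);


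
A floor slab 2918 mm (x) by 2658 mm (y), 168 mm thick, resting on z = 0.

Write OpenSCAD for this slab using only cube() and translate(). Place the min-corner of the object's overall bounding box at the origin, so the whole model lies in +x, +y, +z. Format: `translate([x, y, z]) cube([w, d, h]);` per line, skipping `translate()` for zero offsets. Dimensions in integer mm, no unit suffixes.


cube([2918, 2658, 168]);


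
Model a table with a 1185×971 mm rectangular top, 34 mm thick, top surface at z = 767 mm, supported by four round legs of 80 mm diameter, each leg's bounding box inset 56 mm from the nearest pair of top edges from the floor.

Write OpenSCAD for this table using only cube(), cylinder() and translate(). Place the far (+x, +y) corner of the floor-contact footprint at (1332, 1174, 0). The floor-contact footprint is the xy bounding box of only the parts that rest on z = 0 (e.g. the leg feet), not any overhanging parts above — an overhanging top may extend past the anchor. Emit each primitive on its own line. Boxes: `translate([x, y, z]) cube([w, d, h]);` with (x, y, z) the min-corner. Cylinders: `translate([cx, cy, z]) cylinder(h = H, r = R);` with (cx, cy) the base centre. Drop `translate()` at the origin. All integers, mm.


translate([203, 259, 733]) cube([1185, 971, 34]);
translate([299, 355, 0]) cylinder(h = 733, r = 40);
translate([1292, 355, 0]) cylinder(h = 733, r = 40);
translate([299, 1134, 0]) cylinder(h = 733, r = 40);
translate([1292, 1134, 0]) cylinder(h = 733, r = 40);


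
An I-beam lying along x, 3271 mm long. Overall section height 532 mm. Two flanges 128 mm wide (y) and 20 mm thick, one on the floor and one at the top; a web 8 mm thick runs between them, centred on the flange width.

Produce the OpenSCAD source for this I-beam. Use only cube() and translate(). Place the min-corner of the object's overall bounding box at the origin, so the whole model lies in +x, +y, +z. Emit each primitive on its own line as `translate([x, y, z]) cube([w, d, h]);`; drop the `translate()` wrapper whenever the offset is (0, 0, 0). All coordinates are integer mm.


cube([3271, 128, 20]);
translate([0, 60, 20]) cube([3271, 8, 492]);
translate([0, 0, 512]) cube([3271, 128, 20]);


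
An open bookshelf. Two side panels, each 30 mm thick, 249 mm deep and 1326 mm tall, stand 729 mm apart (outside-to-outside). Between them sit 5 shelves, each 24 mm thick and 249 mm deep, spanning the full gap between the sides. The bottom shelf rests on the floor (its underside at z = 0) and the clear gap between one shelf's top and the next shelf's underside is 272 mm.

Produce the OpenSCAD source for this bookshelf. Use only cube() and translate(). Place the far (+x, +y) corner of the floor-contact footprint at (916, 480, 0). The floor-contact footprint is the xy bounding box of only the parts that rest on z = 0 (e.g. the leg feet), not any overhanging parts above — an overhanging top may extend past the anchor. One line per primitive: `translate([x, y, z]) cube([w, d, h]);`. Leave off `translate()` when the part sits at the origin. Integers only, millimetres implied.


translate([187, 231, 0]) cube([30, 249, 1326]);
translate([886, 231, 0]) cube([30, 249, 1326]);
translate([217, 231, 0]) cube([669, 249, 24]);
translate([217, 231, 296]) cube([669, 249, 24]);
translate([217, 231, 592]) cube([669, 249, 24]);
translate([217, 231, 888]) cube([669, 249, 24]);
translate([217, 231, 1184]) cube([669, 249, 24]);


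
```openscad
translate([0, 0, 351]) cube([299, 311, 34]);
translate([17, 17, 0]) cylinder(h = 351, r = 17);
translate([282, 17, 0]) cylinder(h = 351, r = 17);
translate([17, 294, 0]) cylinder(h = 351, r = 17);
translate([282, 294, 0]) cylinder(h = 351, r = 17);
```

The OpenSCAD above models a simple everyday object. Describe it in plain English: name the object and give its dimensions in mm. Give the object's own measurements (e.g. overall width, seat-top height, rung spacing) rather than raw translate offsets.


A simple wooden stool: a rectangular seat 299 mm (x) by 311 mm (y), 34 mm thick, top face at z = 385 mm, on four round legs, each 34 mm in diameter. The legs rest on z = 0, each leg's axis is inset half a diameter from the nearest pair of seat edges (so the leg's bounding box is flush with the corner).


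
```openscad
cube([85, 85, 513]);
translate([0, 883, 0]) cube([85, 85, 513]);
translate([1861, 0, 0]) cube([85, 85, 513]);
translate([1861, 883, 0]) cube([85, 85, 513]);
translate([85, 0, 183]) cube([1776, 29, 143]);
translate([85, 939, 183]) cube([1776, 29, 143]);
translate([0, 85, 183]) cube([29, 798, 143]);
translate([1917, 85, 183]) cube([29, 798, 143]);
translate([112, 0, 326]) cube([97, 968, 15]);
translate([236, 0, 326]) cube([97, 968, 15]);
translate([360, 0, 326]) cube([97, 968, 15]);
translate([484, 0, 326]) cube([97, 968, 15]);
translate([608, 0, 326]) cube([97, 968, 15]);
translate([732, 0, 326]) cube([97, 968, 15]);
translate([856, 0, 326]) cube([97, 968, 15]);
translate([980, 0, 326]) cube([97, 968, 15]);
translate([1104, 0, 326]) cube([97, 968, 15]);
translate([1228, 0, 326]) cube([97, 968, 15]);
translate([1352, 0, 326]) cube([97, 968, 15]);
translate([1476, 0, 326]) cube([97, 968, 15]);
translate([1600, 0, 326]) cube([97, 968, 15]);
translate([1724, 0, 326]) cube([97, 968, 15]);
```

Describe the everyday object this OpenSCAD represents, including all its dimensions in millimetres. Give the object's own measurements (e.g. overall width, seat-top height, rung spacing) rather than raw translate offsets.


A bed frame 1946 mm long (x) by 968 mm wide (y). Four 85×85 mm corner posts, 513 mm tall, at the corners of the footprint. Four rails of 29 mm thickness and 143 mm height run between adjacent posts with their undersides at z = 183 mm, their outer faces flush with the outside of the frame (the two x-running rails run between the posts' inner faces; the two y-running rails run between the posts' inner faces). 14 slats, each 97 mm wide (x) and 15 mm thick, lie across the top of the two x-running rails, running the full 968 mm width of the frame in y; along x they sit between the end posts with a 27 mm gap after the −x posts and between neighbouring slats, leaving 40 mm before the +x posts.


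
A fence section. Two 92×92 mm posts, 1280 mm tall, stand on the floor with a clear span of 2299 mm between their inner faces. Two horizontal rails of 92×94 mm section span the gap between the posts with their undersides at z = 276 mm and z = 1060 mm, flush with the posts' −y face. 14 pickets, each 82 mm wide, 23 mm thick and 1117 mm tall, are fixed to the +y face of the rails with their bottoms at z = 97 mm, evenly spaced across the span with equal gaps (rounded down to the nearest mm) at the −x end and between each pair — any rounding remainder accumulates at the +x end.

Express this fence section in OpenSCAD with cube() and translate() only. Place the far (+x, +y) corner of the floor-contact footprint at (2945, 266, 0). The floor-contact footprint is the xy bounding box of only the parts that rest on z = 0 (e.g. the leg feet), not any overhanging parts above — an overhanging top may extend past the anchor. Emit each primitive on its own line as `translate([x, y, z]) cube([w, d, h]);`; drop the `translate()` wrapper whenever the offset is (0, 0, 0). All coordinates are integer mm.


translate([462, 174, 0]) cube([92, 92, 1280]);
translate([2853, 174, 0]) cube([92, 92, 1280]);
translate([554, 174, 276]) cube([2299, 92, 94]);
translate([554, 174, 1060]) cube([2299, 92, 94]);
translate([630, 266, 97]) cube([82, 23, 1117]);
translate([788, 266, 97]) cube([82, 23, 1117]);
translate([946, 266, 97]) cube([82, 23, 1117]);
translate([1104, 266, 97]) cube([82, 23, 1117]);
translate([1262, 266, 97]) cube([82, 23, 1117]);
translate([1420, 266, 97]) cube([82, 23, 1117]);
translate([1578, 266, 97]) cube([82, 23, 1117]);
translate([1736, 266, 97]) cube([82, 23, 1117]);
translate([1894, 266, 97]) cube([82, 23, 1117]);
translate([2052, 266, 97]) cube([82, 23, 1117]);
translate([2210, 266, 97]) cube([82, 23, 1117]);
translate([2368, 266, 97]) cube([82, 23, 1117]);
translate([2526, 266, 97]) cube([82, 23, 1117]);
translate([2684, 266, 97]) cube([82, 23, 1117]);


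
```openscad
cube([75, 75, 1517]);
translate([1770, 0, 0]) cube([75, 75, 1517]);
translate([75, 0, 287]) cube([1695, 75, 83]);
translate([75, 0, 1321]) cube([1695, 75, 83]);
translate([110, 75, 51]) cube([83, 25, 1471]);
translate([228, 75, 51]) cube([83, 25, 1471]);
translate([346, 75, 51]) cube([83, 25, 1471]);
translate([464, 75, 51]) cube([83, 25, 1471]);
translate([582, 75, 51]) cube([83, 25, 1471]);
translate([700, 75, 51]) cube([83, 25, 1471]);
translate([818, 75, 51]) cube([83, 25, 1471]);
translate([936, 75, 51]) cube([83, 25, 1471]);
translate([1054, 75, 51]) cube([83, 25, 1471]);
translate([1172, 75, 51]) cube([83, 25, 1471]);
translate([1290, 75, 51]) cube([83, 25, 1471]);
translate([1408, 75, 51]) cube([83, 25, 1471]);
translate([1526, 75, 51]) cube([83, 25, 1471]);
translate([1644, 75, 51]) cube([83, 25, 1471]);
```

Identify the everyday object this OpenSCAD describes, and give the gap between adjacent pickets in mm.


A fence section. The picket gap is 35 mm.

Two posts, two rails, 14 pickets — a fence section. Span 1695 mm holds 14 pickets of 83 mm with 15 equal gaps: ⌊(1695 − 14·83) / 15⌋ = 35 mm.


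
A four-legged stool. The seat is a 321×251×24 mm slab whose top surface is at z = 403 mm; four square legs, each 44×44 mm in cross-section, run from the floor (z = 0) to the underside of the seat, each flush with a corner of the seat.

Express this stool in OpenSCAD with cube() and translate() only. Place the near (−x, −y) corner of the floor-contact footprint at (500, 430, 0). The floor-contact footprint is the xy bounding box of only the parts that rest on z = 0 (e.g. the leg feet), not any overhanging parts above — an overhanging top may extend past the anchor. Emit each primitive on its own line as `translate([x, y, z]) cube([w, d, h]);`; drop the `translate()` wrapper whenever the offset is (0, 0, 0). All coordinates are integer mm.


translate([500, 430, 379]) cube([321, 251, 24]);
translate([500, 430, 0]) cube([44, 44, 379]);
translate([777, 430, 0]) cube([44, 44, 379]);
translate([500, 637, 0]) cube([44, 44, 379]);
translate([777, 637, 0]) cube([44, 44, 379]);


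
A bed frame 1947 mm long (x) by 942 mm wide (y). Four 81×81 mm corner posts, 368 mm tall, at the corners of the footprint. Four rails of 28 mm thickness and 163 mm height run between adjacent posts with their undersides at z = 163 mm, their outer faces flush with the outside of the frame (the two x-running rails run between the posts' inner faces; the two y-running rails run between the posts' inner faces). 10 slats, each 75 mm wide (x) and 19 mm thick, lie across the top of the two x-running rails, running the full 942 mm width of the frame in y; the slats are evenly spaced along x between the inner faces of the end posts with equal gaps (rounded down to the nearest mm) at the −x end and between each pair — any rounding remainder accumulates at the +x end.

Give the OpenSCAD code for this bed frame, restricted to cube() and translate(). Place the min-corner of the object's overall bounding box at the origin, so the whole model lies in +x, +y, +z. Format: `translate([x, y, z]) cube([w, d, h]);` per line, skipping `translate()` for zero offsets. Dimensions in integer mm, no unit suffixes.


cube([81, 81, 368]);
translate([0, 861, 0]) cube([81, 81, 368]);
translate([1866, 0, 0]) cube([81, 81, 368]);
translate([1866, 861, 0]) cube([81, 81, 368]);
translate([81, 0, 163]) cube([1785, 28, 163]);
translate([81, 914, 163]) cube([1785, 28, 163]);
translate([0, 81, 163]) cube([28, 780, 163]);
translate([1919, 81, 163]) cube([28, 780, 163]);
translate([175, 0, 326]) cube([75, 942, 19]);
translate([344, 0, 326]) cube([75, 942, 19]);
translate([513, 0, 326]) cube([75, 942, 19]);
translate([682, 0, 326]) cube([75, 942, 19]);
translate([851, 0, 326]) cube([75, 942, 19]);
translate([1020, 0, 326]) cube([75, 942, 19]);
translate([1189, 0, 326]) cube([75, 942, 19]);
translate([1358, 0, 326]) cube([75, 942, 19]);
translate([1527, 0, 326]) cube([75, 942, 19]);
translate([1696, 0, 326]) cube([75, 942, 19]);


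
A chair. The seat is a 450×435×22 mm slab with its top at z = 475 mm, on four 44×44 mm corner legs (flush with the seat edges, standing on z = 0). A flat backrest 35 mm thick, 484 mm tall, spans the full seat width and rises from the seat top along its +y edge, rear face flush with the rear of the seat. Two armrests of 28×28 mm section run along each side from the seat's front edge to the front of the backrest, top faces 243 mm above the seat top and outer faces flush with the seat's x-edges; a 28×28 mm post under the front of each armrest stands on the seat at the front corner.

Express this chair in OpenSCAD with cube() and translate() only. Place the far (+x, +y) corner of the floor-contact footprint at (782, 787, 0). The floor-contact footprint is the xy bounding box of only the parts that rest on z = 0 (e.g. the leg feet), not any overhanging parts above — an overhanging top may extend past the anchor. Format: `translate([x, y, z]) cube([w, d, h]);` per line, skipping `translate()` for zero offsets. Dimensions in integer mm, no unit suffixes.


translate([332, 352, 453]) cube([450, 435, 22]);
translate([332, 352, 0]) cube([44, 44, 453]);
translate([738, 352, 0]) cube([44, 44, 453]);
translate([332, 743, 0]) cube([44, 44, 453]);
translate([738, 743, 0]) cube([44, 44, 453]);
translate([332, 752, 475]) cube([450, 35, 484]);
translate([332, 352, 690]) cube([28, 400, 28]);
translate([754, 352, 690]) cube([28, 400, 28]);
translate([332, 352, 475]) cube([28, 28, 215]);
translate([754, 352, 475]) cube([28, 28, 215]);


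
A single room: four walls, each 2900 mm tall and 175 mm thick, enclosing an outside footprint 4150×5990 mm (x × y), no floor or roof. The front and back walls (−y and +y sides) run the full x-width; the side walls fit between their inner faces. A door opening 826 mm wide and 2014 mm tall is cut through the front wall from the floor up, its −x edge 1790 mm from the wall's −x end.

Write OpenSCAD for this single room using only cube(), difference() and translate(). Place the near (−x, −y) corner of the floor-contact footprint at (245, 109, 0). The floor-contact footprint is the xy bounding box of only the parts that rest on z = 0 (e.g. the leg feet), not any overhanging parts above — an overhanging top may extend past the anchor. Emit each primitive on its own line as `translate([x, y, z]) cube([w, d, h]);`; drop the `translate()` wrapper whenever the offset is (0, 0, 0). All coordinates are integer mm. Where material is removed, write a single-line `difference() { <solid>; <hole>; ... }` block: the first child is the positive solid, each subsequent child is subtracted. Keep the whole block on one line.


difference() { translate([245, 109, 0]) cube([4150, 175, 2900]); translate([2035, 109, 0]) cube([826, 175, 2014]); }
translate([245, 5924, 0]) cube([4150, 175, 2900]);
translate([245, 284, 0]) cube([175, 5640, 2900]);
translate([4220, 284, 0]) cube([175, 5640, 2900]);


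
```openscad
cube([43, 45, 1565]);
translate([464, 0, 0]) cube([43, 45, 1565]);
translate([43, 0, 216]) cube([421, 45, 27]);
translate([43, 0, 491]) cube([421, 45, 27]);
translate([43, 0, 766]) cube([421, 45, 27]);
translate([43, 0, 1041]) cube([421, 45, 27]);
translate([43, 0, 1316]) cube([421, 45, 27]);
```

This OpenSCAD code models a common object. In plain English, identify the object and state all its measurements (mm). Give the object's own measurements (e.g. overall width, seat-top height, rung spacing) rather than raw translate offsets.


A straight ladder. Two 43×45 mm vertical rails, 1565 mm tall, stand 507 mm apart (outside-to-outside) with their front faces coplanar on the −y side. 5 rungs, each 45 mm deep and 27 mm tall, span between the inner faces of the rails, front faces flush with the rails. The lowest rung's underside is at z = 216 mm and rungs are spaced 275 mm apart (underside to underside).


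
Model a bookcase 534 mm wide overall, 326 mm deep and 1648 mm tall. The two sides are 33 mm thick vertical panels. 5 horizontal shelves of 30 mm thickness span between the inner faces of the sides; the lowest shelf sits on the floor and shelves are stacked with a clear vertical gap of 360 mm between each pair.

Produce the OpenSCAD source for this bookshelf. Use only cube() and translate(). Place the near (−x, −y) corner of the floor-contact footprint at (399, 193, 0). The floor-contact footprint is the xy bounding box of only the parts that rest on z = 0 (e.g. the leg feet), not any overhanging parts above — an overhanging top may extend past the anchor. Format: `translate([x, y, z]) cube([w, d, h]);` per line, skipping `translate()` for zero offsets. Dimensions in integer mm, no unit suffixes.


translate([399, 193, 0]) cube([33, 326, 1648]);
translate([900, 193, 0]) cube([33, 326, 1648]);
translate([432, 193, 0]) cube([468, 326, 30]);
translate([432, 193, 390]) cube([468, 326, 30]);
translate([432, 193, 780]) cube([468, 326, 30]);
translate([432, 193, 1170]) cube([468, 326, 30]);
translate([432, 193, 1560]) cube([468, 326, 30]);


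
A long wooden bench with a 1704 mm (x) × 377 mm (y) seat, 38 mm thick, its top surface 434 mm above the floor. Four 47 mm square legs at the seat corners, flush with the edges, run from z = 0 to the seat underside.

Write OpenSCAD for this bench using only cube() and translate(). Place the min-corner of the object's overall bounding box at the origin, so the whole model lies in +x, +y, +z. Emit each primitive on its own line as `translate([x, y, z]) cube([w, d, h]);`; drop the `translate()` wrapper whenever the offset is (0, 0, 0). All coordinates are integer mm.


translate([0, 0, 396]) cube([1704, 377, 38]);
cube([47, 47, 396]);
translate([0, 330, 0]) cube([47, 47, 396]);
translate([1657, 0, 0]) cube([47, 47, 396]);
translate([1657, 330, 0]) cube([47, 47, 396]);


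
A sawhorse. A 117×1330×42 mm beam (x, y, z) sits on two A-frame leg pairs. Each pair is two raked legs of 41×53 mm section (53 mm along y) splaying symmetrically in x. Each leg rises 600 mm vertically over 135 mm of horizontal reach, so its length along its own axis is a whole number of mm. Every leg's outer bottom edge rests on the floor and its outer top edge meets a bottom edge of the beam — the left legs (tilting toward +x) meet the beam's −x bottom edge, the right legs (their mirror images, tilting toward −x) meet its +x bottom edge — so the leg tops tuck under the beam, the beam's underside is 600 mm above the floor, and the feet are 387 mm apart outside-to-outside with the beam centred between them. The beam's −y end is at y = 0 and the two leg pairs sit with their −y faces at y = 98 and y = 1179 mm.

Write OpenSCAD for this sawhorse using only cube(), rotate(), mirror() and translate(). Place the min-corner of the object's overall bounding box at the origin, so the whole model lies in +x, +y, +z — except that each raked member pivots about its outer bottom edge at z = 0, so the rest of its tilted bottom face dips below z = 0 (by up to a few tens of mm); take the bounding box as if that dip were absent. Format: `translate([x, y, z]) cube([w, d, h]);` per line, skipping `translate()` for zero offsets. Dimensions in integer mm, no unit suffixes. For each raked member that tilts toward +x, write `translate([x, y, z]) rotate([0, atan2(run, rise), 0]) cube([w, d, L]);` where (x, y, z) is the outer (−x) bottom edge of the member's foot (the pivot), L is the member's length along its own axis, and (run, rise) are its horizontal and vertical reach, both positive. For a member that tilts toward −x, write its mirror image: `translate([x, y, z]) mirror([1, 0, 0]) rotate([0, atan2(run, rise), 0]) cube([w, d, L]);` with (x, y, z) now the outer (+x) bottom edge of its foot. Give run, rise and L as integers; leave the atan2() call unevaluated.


translate([135, 0, 600]) cube([117, 1330, 42]);
translate([0, 98, 0]) rotate([0, atan2(135, 600), 0]) cube([41, 53, 615]);
translate([387, 98, 0]) mirror([1, 0, 0]) rotate([0, atan2(135, 600), 0]) cube([41, 53, 615]);
translate([0, 1179, 0]) rotate([0, atan2(135, 600), 0]) cube([41, 53, 615]);
translate([387, 1179, 0]) mirror([1, 0, 0]) rotate([0, atan2(135, 600), 0]) cube([41, 53, 615]);
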